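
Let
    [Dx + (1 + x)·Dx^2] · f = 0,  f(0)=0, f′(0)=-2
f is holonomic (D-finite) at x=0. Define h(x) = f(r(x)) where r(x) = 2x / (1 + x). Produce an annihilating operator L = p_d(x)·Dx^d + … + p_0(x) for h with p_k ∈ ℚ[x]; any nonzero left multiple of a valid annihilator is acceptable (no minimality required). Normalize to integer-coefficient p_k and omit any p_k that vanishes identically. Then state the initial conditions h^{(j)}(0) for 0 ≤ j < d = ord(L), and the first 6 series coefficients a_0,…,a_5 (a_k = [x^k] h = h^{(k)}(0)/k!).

f: a_k = 0, -2, 1, -2/3, 1/2, -2/5, …
Change of var in L_f (x↦r) gives L₀.
L = (4 + 6·x)·Dx + (1 + 4·x + 3·x^2)·Dx^2  (order 2).
h: a_k = 0, -4, 8, -52/3, 40, -484/5, …
ICs: h(0) = 0, h′(0) = -4.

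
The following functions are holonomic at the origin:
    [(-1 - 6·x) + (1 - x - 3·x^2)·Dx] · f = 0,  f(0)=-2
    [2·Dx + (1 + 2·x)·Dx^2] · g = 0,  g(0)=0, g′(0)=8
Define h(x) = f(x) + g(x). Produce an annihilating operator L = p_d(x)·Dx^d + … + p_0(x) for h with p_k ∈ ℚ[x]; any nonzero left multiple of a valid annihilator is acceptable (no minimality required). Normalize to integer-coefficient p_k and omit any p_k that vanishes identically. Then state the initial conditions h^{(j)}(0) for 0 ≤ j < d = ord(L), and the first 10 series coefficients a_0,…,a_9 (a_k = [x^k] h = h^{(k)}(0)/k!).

f: a_k = -2, -2, -8, -14, -38, -80, -194, -434, -1016, -2318, …
g: a_k = 0, 8, -8, 32/3, -16, 128/5, -128/3, 512/7, -128, 2048/9, …
Weyl lclm of L_f,L_g ⇒ L₀ (ord ≤ 3).
L = (74 + 412·x + 948·x^2 + 864·x^3 + 648·x^4)·Dx + (17 + 212·x + 890·x^2 + 1644·x^3 + 1764·x^4 + 1080·x^5)·Dx^2 + (-5 - 27·x - 33·x^2 + 68·x^3 + 276·x^4 + 396·x^5 + 216·x^6)·Dx^3  (order 3).
h: a_k = -2, 6, -16, -10/3, -54, -272/5, -710/3, -2526/7, -1144, -18814/9, …
ICs: h(0) = -2, h′(0) = 6, h′′(0) = -32.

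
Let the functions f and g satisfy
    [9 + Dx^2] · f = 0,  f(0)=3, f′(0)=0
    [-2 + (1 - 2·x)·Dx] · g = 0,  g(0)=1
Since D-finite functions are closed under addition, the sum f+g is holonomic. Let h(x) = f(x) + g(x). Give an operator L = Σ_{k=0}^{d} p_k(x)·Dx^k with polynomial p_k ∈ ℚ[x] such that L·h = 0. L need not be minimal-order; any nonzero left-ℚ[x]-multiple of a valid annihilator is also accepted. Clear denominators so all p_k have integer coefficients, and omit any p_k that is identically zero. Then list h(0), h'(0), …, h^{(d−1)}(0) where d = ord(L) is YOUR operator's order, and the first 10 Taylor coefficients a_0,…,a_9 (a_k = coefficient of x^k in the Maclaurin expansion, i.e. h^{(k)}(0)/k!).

f: a_k = 3, 0, -27/2, 0, 81/8, 0, -243/80, 0, 2187/4480, 0, …
g: a_k = 1, 2, 4, 8, 16, 32, 64, 128, 256, 512, …
h₀=f+g: left-lcm gives L₀, ord ≤ 3.
L = (-594 + 648·x - 648·x^2) + (153 - 630·x + 972·x^2 - 648·x^3)·Dx + (-66 + 72·x - 72·x^2)·Dx^2 + (17 - 70·x + 108·x^2 - 72·x^3)·Dx^3  (order 3).
h: a_k = 4, 2, -19/2, 8, 209/8, 32, 4877/80, 128, 1149067/4480, 512, …
ICs: h(0) = 4, h′(0) = 2, h′′(0) = -19.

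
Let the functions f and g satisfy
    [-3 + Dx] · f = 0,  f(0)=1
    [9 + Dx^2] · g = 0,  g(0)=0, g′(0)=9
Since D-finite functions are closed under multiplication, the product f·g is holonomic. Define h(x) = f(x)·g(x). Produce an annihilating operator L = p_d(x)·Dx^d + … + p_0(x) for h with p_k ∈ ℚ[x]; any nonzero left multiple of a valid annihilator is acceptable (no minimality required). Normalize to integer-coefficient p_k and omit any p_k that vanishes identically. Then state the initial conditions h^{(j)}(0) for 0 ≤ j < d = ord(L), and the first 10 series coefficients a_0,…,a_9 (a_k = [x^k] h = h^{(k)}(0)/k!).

L = 18 - 6·Dx + Dx^2  (order 2).
h: a_k = 0, 9, 27, 27, 0, -243/10, -243/10, -729/70, 0, 729/280, …
ICs: h(0) = 0, h′(0) = 9.

f: a_k = 1, 3, 9/2, 9/2, 27/8, 81/40, 81/80, 243/560, 729/4480, 243/4480, …
g: a_k = 0, 9, 0, -27/2, 0, 243/40, 0, -729/560, 0, 729/4480, …
f·g: L₀ = L_f ⊗_s L_g, ord ≤ 1·2.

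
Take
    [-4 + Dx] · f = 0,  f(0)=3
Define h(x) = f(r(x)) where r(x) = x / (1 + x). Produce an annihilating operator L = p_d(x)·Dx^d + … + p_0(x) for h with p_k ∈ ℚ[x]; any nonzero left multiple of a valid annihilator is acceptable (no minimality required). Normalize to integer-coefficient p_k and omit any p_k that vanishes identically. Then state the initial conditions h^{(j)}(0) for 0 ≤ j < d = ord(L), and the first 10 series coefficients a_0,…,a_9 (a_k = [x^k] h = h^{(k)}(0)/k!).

L = -4 + (1 + 2·x + x^2)·Dx  (order 1).
h: a_k = 3, 12, 12, -4, -4, 28/5, -44/15, -68/105, 316/105, -3316/945, …
ICs: h(0) = 3.

f: a_k = 3, 12, 24, 32, 32, 128/5, 256/15, 1024/105, 512/105, 2048/945, …
Change of var in L_f (x↦r) gives L₀.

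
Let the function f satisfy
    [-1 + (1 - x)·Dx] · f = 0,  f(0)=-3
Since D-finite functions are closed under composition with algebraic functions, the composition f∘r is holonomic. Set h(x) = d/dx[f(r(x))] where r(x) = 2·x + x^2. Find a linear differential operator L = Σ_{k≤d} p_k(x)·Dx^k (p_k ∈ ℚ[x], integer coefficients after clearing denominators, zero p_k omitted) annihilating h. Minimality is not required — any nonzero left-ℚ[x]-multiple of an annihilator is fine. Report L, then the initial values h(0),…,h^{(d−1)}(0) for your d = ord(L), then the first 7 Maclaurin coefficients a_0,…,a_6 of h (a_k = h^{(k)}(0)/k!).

f: a_k = -3, -3, -3, -3, -3, -3, -3, …
f∘r: x↦r, Dx↦Dx/r' in L_f ⇒ L₀.
Derive L from L₀ (diff closure).
L = (5 + 6·x + 3·x^2) + (-1 + x + 3·x^2 + x^3)·Dx  (order 1).
h: a_k = -6, -30, -108, -348, -1050, -3042, -8568, …
ICs: h(0) = -6.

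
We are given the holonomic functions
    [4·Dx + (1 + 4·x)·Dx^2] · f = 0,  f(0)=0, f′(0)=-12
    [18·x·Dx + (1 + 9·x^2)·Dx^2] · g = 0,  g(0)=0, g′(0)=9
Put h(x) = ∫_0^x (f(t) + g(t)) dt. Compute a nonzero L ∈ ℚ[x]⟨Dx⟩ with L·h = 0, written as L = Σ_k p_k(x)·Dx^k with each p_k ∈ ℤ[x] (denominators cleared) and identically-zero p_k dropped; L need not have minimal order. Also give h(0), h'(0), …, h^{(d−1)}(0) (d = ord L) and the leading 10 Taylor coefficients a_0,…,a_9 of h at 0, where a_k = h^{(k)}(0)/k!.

f: a_k = 0, -12, 24, -64, 192, -3072/5, 2048, -49152/7, 24576, -262144/3, …
g: a_k = 0, 9, 0, -27, 0, 729/5, 0, -6561/7, 0, 6561, …
h₀=f+g: left-lcm gives L₀, ord ≤ 4.
h=∫₀ˣh₀: take L = L₀·Dx.
L = (-36 - 432·x + 972·x^2 + 1296·x^3)·Dx^2 + (-25 - 72·x - 189·x^2 + 1944·x^3 + 2592·x^4)·Dx^3 + (-2 + x + 36·x^2 + 81·x^3 + 486·x^4 + 648·x^5)·Dx^4  (order 4).
h: a_k = 0, 0, -3/2, 8, -91/4, 192/5, -781/10, 2048/7, -7959/8, 8192/3, …
ICs: h(0) = 0, h′(0) = 0, h′′(0) = -3, h′′′(0) = 48.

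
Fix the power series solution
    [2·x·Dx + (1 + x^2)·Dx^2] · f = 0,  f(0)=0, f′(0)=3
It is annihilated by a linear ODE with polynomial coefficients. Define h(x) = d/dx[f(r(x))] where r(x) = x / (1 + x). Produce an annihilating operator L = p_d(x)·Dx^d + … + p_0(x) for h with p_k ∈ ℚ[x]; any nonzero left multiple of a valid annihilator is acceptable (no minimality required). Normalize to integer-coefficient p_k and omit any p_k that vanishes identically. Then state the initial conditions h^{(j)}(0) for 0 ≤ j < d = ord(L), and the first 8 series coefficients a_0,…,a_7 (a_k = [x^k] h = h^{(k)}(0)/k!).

L = (2 + 4·x) + (1 + 2·x + 2·x^2)·Dx  (order 1).
h: a_k = 3, -6, 6, 0, -12, 24, -24, 0, …
ICs: h(0) = 3.

f: a_k = 0, 3, 0, -1, 0, 3/5, 0, -3/7, …
f∘r: x↦r, Dx↦Dx/r' in L_f ⇒ L₀.
h=h₀': d/dx-closure on L₀ ⇒ L.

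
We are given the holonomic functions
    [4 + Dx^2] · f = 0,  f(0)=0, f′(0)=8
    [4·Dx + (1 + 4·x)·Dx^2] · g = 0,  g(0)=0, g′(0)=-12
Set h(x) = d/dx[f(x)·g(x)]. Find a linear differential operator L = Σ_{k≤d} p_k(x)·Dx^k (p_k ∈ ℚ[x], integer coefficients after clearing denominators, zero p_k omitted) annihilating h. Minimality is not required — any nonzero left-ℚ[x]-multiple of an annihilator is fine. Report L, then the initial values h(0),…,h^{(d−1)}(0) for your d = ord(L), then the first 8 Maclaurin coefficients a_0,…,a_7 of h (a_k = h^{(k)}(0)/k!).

L = (-832 - 992·x - 5568·x^2 - 12288·x^3 - 2048·x^4 + 24576·x^5 + 16384·x^6) + (-264 - 1568·x - 2560·x^2 + 10240·x^4 + 8192·x^5)·Dx + (-220 - 368·x - 1760·x^2 - 3072·x^3 + 2048·x^4 + 12288·x^5 + 8192·x^6)·Dx^2 + (-66 - 392·x - 640·x^2 + 2560·x^4 + 2048·x^5)·Dx^3 + (-3 - 30·x - 92·x^2 + 640·x^4 + 1536·x^5 + 1024·x^6)·Dx^4  (order 4).
h: a_k = 0, -192, 576, -1792, 7040, -27520, 538496/5, -44489728/105, …
ICs: h(0) = 0, h′(0) = -192, h′′(0) = 1152, h′′′(0) = -10752.

f: a_k = 0, 8, 0, -16/3, 0, 16/15, 0, -32/315, …
g: a_k = 0, -12, 24, -64, 192, -3072/5, 2048, -49152/7, …
f·g: L₀ = L_f ⊗_s L_g, ord ≤ 2·2.
h₀' ⇒ L via d/dx closure of L₀.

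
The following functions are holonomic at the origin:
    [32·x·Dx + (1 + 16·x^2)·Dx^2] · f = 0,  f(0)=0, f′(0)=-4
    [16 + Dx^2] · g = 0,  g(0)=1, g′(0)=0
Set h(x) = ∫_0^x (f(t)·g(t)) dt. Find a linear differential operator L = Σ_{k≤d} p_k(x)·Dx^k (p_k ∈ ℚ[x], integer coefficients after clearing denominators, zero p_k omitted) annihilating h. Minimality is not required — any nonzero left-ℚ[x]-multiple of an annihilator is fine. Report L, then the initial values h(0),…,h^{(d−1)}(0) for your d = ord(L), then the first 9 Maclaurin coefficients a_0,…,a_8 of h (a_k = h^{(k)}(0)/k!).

L = (1280 + 53248·x^2 + 360448·x^4 + 2097152·x^6 + 8388608·x^8)·Dx + (1536·x + 40960·x^3 + 393216·x^5 + 2097152·x^7)·Dx^2 + (96 + 4096·x^2 + 36864·x^4 + 262144·x^6 + 1048576·x^8)·Dx^3 + (96·x + 2560·x^3 + 24576·x^5 + 131072·x^7)·Dx^4 + (1 + 48·x^2 + 896·x^4 + 8192·x^6 + 32768·x^8)·Dx^5  (order 5).
h: a_k = 0, 0, -2, 0, 40/3, 0, -3136/45, 0, 166528/315, …
ICs: h(0) = 0, h′(0) = 0, h′′(0) = -4, h′′′(0) = 0, h′′′′(0) = 320.

f: a_k = 0, -4, 0, 64/3, 0, -1024/5, 0, 16384/7, 0, …
g: a_k = 1, 0, -8, 0, 32/3, 0, -256/45, 0, 512/315, …
Product ⇒ symmetric product L₀, ord ≤ 4.
Integrate: L := L₀·Dx.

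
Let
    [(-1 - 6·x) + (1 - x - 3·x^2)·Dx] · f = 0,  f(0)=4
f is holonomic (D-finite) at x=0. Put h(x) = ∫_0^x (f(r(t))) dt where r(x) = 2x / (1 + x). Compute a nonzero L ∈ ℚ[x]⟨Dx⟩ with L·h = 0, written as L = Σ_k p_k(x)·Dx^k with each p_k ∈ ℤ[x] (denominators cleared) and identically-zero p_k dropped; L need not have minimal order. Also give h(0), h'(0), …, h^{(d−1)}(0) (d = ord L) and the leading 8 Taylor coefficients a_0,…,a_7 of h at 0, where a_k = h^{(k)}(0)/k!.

f: a_k = 4, 4, 16, 28, 76, 160, 388, 868, …
f∘r: x↦r, Dx↦Dx/r' in L_f ⇒ L₀.
h=∫₀ˣh₀: take L = L₀·Dx.
L = (2 + 26·x)·Dx + (-1 - x + 13·x^2 + 13·x^3)·Dx^2  (order 2).
h: a_k = 0, 4, 4, 56/3, 26, 728/5, 676/3, 1352, …
ICs: h(0) = 0, h′(0) = 4.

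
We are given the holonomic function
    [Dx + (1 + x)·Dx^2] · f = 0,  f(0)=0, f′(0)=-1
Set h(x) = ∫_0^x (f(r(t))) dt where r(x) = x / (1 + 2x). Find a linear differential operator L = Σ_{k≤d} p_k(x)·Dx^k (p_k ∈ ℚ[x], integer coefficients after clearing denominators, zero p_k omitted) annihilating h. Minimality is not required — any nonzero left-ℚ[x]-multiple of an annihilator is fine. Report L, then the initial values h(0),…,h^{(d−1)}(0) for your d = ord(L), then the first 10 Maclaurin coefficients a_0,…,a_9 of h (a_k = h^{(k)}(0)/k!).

L = (5 + 12·x)·Dx^2 + (1 + 5·x + 6·x^2)·Dx^3  (order 3).
h: a_k = 0, 0, -1/2, 5/6, -19/12, 13/4, -211/30, 95/6, -2059/56, 6305/72, …
ICs: h(0) = 0, h′(0) = 0, h′′(0) = -1.

f: a_k = 0, -1, 1/2, -1/3, 1/4, -1/5, 1/6, -1/7, 1/8, -1/9, …
f∘r: x↦r, Dx↦Dx/r' in L_f ⇒ L₀.
Integrate: L := L₀·Dx.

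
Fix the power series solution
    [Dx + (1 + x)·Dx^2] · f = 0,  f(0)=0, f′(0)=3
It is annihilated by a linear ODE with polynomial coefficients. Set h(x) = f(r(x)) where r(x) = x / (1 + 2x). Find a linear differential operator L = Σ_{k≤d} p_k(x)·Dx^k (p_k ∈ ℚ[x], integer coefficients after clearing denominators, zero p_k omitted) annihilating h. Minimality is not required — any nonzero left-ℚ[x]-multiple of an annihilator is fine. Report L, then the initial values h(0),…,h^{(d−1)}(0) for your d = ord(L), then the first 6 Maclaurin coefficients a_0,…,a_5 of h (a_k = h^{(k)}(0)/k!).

L = (5 + 12·x)·Dx + (1 + 5·x + 6·x^2)·Dx^2  (order 2).
h: a_k = 0, 3, -15/2, 19, -195/4, 633/5, …
ICs: h(0) = 0, h′(0) = 3.

f: a_k = 0, 3, -3/2, 1, -3/4, 3/5, …
h₀=f(r): pull back L_f along r ⇒ L₀.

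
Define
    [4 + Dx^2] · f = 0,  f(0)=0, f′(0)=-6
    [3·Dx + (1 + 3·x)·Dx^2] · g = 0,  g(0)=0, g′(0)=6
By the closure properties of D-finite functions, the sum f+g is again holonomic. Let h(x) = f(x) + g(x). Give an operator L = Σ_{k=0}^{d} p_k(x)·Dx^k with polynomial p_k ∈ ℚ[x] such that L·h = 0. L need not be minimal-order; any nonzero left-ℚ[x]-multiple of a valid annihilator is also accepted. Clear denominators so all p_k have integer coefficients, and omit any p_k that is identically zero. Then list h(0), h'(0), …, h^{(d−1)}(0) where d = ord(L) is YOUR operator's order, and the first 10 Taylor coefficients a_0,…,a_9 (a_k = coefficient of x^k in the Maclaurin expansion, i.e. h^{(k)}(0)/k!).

f: a_k = 0, -6, 0, 4, 0, -4/5, 0, 8/105, 0, -4/945, …
g: a_k = 0, 6, -9, 18, -81/2, 486/5, -243, 4374/7, -6561/4, 4374, …
f+g: L₀ = lclm(L_f,L_g), ord ≤ 2+2.
L = (348 + 144·x + 216·x^2)·Dx + (44 + 180·x + 216·x^2 + 216·x^3)·Dx^2 + (87 + 36·x + 54·x^2)·Dx^3 + (11 + 45·x + 54·x^2 + 54·x^3)·Dx^4  (order 4).
h: a_k = 0, 0, -9, 22, -81/2, 482/5, -243, 9374/15, -6561/4, 4133426/945, …
ICs: h(0) = 0, h′(0) = 0, h′′(0) = -18, h′′′(0) = 132.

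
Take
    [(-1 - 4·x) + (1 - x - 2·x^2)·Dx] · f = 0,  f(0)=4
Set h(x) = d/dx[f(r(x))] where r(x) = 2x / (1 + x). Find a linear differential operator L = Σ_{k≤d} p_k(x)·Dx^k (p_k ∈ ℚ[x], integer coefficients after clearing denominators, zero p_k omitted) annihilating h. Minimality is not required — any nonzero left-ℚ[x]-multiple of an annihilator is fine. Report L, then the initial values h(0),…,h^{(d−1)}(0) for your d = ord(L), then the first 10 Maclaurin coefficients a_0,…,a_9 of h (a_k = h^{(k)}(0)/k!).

L = (10 + 54·x + 270·x^2 + 162·x^3) + (-1 - 10·x + 90·x^3 + 81·x^4)·Dx  (order 1).
h: a_k = 8, 80, 216, 1440, 3240, 19440, 40824, 233280, 472392, 2624400, …
ICs: h(0) = 8.

f: a_k = 4, 4, 12, 20, 44, 84, 172, 340, 684, 1364, …
L₀ from L_f via x↦r, Dx↦r'^{-1}Dx.
h=h₀': d/dx-closure on L₀ ⇒ L.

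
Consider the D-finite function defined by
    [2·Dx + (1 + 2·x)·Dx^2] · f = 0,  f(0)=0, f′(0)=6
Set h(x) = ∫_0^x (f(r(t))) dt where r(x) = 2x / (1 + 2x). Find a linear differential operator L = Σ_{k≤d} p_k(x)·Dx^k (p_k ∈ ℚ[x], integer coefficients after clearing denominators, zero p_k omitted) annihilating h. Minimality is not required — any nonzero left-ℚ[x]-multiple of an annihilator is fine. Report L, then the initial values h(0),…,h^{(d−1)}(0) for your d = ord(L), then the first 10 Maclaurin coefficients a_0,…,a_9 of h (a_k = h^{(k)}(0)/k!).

L = (8 + 24·x)·Dx^2 + (1 + 8·x + 12·x^2)·Dx^3  (order 3).
h: a_k = 0, 0, 6, -16, 52, -192, 3872/5, -3328, 104928/7, -209920/3, …
ICs: h(0) = 0, h′(0) = 0, h′′(0) = 12.

f: a_k = 0, 6, -6, 8, -12, 96/5, -32, 384/7, -96, 512/3, …
Change of var in L_f (x↦r) gives L₀.
h=∫₀ˣh₀: take L = L₀·Dx.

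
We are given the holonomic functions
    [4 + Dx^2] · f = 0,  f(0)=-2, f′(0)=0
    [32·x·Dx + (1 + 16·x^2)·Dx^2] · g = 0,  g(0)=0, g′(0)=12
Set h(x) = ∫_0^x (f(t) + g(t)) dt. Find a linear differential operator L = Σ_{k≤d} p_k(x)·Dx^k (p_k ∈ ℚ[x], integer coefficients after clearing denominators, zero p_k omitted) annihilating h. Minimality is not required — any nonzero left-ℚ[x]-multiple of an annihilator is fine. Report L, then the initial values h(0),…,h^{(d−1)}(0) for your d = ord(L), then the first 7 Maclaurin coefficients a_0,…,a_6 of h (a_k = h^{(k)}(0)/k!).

f: a_k = -2, 0, 4, 0, -4/3, 0, 8/45, …
g: a_k = 0, 12, 0, -64, 0, 3072/5, 0, …
Weyl lclm of L_f,L_g ⇒ L₀ (ord ≤ 4).
Integrate: L := L₀·Dx.
L = (-6016·x + 102400·x^3 + 32768·x^5)·Dx^2 + (-28 + 1216·x^2 + 27648·x^4 + 16384·x^6)·Dx^3 + (-1504·x + 25600·x^3 + 8192·x^5)·Dx^4 + (-7 + 304·x^2 + 6912·x^4 + 4096·x^6)·Dx^5  (order 5).
h: a_k = 0, -2, 6, 4/3, -16, -4/15, 512/5, …
ICs: h(0) = 0, h′(0) = -2, h′′(0) = 12, h′′′(0) = 8, h′′′′(0) = -384.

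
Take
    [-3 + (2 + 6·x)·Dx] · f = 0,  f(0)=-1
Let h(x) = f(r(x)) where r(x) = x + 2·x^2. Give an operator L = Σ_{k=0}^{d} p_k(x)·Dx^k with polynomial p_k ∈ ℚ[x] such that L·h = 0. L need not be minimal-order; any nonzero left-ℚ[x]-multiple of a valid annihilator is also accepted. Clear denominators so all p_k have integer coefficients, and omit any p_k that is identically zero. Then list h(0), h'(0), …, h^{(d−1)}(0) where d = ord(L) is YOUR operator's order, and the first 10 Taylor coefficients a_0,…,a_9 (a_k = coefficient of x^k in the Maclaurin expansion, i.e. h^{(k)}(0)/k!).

f: a_k = -1, -3/2, 9/8, -27/16, 405/128, -1701/256, 15309/1024, -72171/2048, 2814669/32768, -14073345/65536, …
f∘r: x↦r, Dx↦Dx/r' in L_f ⇒ L₀.
L = (-3 - 12·x) + (2 + 6·x + 12·x^2)·Dx  (order 1).
h: a_k = -1, -3/2, -15/8, 45/16, -315/128, -405/256, 11205/1024, -41715/2048, 282285/32768, 3928095/65536, …
ICs: h(0) = -1.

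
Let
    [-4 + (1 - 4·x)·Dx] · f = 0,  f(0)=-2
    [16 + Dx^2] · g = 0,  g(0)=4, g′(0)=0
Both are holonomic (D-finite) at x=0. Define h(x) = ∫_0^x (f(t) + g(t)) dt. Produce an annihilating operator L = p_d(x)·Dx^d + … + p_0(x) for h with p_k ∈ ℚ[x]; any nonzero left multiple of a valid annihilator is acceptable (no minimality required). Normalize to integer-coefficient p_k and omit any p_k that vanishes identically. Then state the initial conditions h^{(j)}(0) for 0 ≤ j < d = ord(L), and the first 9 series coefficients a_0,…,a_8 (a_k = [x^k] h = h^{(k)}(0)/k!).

f: a_k = -2, -8, -32, -128, -512, -2048, -8192, -32768, -131072, …
g: a_k = 4, 0, -32, 0, 128/3, 0, -1024/45, 0, 2048/315, …
f+g: L₀ = lclm(L_f,L_g), ord ≤ 1+2.
Integrate: L := L₀·Dx.
L = (448 - 512·x + 1024·x^2)·Dx + (-48 + 320·x - 768·x^2 + 1024·x^3)·Dx^2 + (28 - 32·x + 64·x^2)·Dx^3 + (-3 + 20·x - 48·x^2 + 64·x^3)·Dx^4  (order 4).
h: a_k = 0, 2, -4, -64/3, -32, -1408/15, -1024/3, -369664/315, -4096, …
ICs: h(0) = 0, h′(0) = 2, h′′(0) = -8, h′′′(0) = -128.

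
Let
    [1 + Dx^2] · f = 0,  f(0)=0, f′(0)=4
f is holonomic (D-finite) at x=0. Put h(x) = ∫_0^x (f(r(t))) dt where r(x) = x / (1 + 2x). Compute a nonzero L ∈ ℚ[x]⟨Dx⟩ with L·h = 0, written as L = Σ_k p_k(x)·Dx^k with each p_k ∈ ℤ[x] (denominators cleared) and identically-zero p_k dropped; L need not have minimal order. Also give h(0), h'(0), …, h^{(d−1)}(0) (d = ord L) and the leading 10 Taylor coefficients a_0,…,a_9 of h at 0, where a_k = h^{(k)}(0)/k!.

L = Dx + (4 + 24·x + 48·x^2 + 32·x^3)·Dx^2 + (1 + 8·x + 24·x^2 + 32·x^3 + 16·x^4)·Dx^3  (order 3).
h: a_k = 0, 0, 2, -8/3, 23/6, -28/5, 1441/180, -75/7, 123479/10080, -6599/810, …
ICs: h(0) = 0, h′(0) = 0, h′′(0) = 4.

f: a_k = 0, 4, 0, -2/3, 0, 1/30, 0, -1/1260, 0, 1/90720, …
Change of var in L_f (x↦r) gives L₀.
h=∫₀ˣh₀: take L = L₀·Dx.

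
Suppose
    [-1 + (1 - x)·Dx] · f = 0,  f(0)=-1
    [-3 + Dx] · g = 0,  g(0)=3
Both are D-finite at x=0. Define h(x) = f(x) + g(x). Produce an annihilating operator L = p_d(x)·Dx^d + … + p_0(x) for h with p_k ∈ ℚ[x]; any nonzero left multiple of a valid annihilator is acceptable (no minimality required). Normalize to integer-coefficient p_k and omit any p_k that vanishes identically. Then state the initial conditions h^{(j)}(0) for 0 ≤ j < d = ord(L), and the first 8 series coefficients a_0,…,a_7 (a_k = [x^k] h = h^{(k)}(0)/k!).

L = (3 - 9·x) + (-7 + 18·x - 9·x^2)·Dx + (2 - 5·x + 3·x^2)·Dx^2  (order 2).
h: a_k = 2, 8, 25/2, 25/2, 73/8, 203/40, 163/80, 169/560, …
ICs: h(0) = 2, h′(0) = 8.

f: a_k = -1, -1, -1, -1, -1, -1, -1, -1, …
g: a_k = 3, 9, 27/2, 27/2, 81/8, 243/40, 243/80, 729/560, …
Weyl lclm of L_f,L_g ⇒ L₀ (ord ≤ 2).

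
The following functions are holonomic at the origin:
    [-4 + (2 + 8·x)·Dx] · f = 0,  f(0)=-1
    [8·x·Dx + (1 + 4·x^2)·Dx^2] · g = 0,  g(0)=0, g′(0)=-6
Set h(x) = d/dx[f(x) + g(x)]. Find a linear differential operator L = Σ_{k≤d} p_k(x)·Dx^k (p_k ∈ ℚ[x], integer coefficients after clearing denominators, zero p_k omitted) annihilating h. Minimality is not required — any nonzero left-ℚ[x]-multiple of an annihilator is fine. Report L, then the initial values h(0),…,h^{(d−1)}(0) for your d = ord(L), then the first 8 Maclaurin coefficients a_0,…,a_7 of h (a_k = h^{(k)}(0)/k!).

f: a_k = -1, -2, 2, -4, 10, -28, 84, -264, …
g: a_k = 0, -6, 0, 8, 0, -96/5, 0, 384/7, …
h₀=f+g: left-lcm gives L₀, ord ≤ 3.
Derive L from L₀ (diff closure).
L = (-8 - 80·x + 96·x^2 + 192·x^3) + (-10 - 32·x - 64·x^2 + 384·x^3 + 672·x^4)·Dx + (-1 + 24·x^2 + 48·x^3 + 112·x^4 + 192·x^5)·Dx^2  (order 2).
h: a_k = -8, 4, 12, 40, -236, 504, -1464, 6864, …
ICs: h(0) = -8, h′(0) = 4.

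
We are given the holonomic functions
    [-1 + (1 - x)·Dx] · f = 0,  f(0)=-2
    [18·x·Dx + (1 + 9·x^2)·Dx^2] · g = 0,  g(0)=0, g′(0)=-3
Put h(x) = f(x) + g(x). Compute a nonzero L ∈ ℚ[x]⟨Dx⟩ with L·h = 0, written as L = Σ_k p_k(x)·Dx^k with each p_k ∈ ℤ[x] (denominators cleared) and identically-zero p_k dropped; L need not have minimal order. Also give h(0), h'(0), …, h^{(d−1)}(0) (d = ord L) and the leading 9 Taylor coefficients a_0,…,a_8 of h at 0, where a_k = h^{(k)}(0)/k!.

f: a_k = -2, -2, -2, -2, -2, -2, -2, -2, -2, …
g: a_k = 0, -3, 0, 9, 0, -243/5, 0, 2187/7, 0, …
L₀ := lclm(L_f,L_g); ord L₀ ≤ 1+2.
L = (-18 + 72·x + 486·x^2)·Dx + (12 - 18·x - 180·x^2 + 486·x^3)·Dx^2 + (-1 - 8·x - 72·x^3 + 81·x^4)·Dx^3  (order 3).
h: a_k = -2, -5, -2, 7, -2, -253/5, -2, 2173/7, -2, …
ICs: h(0) = -2, h′(0) = -5, h′′(0) = -4.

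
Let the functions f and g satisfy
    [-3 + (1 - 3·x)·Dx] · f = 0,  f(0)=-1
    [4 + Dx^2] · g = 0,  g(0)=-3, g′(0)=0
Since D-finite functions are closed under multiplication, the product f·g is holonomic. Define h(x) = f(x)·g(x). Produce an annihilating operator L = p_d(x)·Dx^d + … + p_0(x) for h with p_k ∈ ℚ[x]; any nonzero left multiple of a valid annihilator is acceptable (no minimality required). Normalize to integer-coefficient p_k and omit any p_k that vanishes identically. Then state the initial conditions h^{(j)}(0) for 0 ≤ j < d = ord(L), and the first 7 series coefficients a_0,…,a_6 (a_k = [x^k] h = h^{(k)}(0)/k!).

f: a_k = -1, -3, -9, -27, -81, -243, -729, …
g: a_k = -3, 0, 6, 0, -2, 0, 4/15, …
h₀=f·g: eliminate ⇒ L₀, order ≤ 1·2.
L = (-4 + 12·x) + 6·Dx + (-1 + 3·x)·Dx^2  (order 2).
h: a_k = 3, 9, 21, 63, 191, 573, 25781/15, …
ICs: h(0) = 3, h′(0) = 9.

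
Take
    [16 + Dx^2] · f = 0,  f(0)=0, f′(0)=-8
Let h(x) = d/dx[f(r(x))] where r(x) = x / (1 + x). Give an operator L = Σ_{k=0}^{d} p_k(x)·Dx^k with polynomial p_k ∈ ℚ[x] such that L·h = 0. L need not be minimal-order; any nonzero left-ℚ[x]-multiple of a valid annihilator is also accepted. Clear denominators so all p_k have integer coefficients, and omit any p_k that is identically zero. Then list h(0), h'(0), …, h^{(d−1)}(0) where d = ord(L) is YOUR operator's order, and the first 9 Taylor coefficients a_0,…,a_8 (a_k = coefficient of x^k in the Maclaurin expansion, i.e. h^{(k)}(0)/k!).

L = (22 + 12·x + 6·x^2) + (6 + 18·x + 18·x^2 + 6·x^3)·Dx + (1 + 4·x + 6·x^2 + 4·x^3 + x^4)·Dx^2  (order 2).
h: a_k = -8, 16, 40, -224, 1544/3, -720, 19688/45, 40256/45, -240824/63, …
ICs: h(0) = -8, h′(0) = 16.

f: a_k = 0, -8, 0, 64/3, 0, -256/15, 0, 2048/315, 0, …
Substitute x→r, Dx→(1/r')Dx; clear ⇒ L₀.
Derive L from L₀ (diff closure).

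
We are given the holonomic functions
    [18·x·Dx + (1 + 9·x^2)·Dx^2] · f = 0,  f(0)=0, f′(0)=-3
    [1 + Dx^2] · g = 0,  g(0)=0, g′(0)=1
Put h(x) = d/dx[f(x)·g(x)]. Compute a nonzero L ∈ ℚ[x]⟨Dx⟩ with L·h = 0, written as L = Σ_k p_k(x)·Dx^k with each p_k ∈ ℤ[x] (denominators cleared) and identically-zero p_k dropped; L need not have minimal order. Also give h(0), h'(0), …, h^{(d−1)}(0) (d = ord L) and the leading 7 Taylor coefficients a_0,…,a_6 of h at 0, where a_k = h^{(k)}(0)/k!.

L = (38998 + 738774·x^2 + 15162957·x^4 + 3032640·x^6 - 78732·x^8 - 1771470·x^10 + 531441·x^12) + (20772·x + 1033884·x^3 + 7902360·x^5 + 2624400·x^7 + 1180980·x^9 + 2125764·x^11)·Dx + (39368 + 755028·x^2 + 15369750·x^4 + 3887028·x^6 + 314928·x^8 - 1417176·x^10 + 1062882·x^12)·Dx^2 + (20772·x + 1033884·x^3 + 7902360·x^5 + 2624400·x^7 + 1180980·x^9 + 2125764·x^11)·Dx^3 + (370 + 16254·x^2 + 206793·x^4 + 854388·x^6 + 393660·x^8 + 354294·x^10 + 531441·x^12)·Dx^4  (order 4).
h: a_k = 0, -6, 0, 38, 0, -1203/4, 0, …
ICs: h(0) = 0, h′(0) = -6, h′′(0) = 0, h′′′(0) = 228.

f: a_k = 0, -3, 0, 9, 0, -243/5, 0, …
g: a_k = 0, 1, 0, -1/6, 0, 1/120, 0, …
Sym-product of L_f,L_g gives L₀ (≤ ord 4).
Differentiate: ansatz ord ≤ ord L₀ ⇒ L.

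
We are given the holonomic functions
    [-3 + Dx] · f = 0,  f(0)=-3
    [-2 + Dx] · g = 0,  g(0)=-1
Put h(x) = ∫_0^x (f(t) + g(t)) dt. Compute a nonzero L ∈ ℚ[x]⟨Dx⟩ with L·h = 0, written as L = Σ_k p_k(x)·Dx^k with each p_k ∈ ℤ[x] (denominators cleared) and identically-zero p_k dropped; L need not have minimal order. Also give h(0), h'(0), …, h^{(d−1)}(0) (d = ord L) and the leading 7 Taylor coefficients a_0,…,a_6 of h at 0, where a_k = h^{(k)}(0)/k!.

L = 6·Dx - 5·Dx^2 + Dx^3  (order 3).
h: a_k = 0, -4, -11/2, -31/6, -89/24, -259/120, -761/720, …
ICs: h(0) = 0, h′(0) = -4, h′′(0) = -11.

f: a_k = -3, -9, -27/2, -27/2, -81/8, -243/40, -243/80, …
g: a_k = -1, -2, -2, -4/3, -2/3, -4/15, -4/45, …
L₀ := lclm(L_f,L_g); ord L₀ ≤ 1+1.
h=∫h₀ ⇒ L = L₀·Dx.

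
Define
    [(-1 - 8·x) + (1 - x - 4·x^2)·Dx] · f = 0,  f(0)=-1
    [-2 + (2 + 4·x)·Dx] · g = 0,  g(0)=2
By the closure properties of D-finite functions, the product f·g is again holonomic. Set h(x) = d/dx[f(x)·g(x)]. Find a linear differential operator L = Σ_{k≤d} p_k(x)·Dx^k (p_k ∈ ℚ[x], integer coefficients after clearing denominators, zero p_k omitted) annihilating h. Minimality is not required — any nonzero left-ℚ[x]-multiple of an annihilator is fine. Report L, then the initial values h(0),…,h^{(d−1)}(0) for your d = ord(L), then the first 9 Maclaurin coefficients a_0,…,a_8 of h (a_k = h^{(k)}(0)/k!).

f: a_k = -1, -1, -5, -9, -29, -65, -181, -441, -1165, …
g: a_k = 2, 2, -1, 1, -5/4, 7/4, -21/8, 33/8, -429/64, …
h₀=f·g: eliminate ⇒ L₀, order ≤ 1·1.
Derive L from L₀ (diff closure).
L = (11 + 84·x + 243·x^2 + 360·x^3 + 240·x^4) + (-2 - 11·x - 9·x^2 + 58·x^3 + 144·x^4 + 96·x^5)·Dx  (order 1).
h: a_k = -4, -22, -84, -283, -1845/2, -11157/4, -8449, -195827/8, -2274903/32, …
ICs: h(0) = -4.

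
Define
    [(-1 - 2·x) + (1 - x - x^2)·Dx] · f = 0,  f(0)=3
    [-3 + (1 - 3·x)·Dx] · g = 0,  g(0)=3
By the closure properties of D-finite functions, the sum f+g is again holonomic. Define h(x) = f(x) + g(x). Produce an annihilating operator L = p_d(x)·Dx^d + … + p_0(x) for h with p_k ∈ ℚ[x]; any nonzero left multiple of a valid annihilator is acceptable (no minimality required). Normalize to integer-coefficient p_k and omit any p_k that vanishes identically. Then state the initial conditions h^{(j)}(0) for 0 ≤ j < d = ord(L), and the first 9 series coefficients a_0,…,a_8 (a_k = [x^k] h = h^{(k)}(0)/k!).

L = (-6 - 36·x + 18·x^2 - 18·x^3) + (14 - 18·x - 24·x^2 + 18·x^3 - 36·x^4)·Dx + (-2 + 10·x - 15·x^2 + 10·x^3 - 9·x^5)·Dx^2  (order 2).
h: a_k = 6, 12, 33, 90, 258, 753, 2226, 6624, 19785, …
ICs: h(0) = 6, h′(0) = 12.

f: a_k = 3, 3, 6, 9, 15, 24, 39, 63, 102, …
g: a_k = 3, 9, 27, 81, 243, 729, 2187, 6561, 19683, …
L₀ := lclm(L_f,L_g); ord L₀ ≤ 1+1.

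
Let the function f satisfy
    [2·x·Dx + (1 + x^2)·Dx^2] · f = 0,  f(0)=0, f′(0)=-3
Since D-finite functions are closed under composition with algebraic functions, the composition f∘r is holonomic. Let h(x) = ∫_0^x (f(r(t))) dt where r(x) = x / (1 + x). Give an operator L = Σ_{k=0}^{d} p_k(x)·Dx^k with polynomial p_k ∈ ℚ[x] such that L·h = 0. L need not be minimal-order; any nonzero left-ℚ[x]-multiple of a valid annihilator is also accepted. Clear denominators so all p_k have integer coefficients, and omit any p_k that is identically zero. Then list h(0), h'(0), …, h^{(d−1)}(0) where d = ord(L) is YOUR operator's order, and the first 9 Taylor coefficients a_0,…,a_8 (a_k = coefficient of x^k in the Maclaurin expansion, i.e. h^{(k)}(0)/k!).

f: a_k = 0, -3, 0, 1, 0, -3/5, 0, 3/7, 0, …
f∘r: x↦r, Dx↦Dx/r' in L_f ⇒ L₀.
h=∫h₀ ⇒ L = L₀·Dx.
L = (2 + 4·x)·Dx^2 + (1 + 2·x + 2·x^2)·Dx^3  (order 3).
h: a_k = 0, 0, -3/2, 1, -1/2, 0, 2/5, -4/7, 3/7, …
ICs: h(0) = 0, h′(0) = 0, h′′(0) = -3.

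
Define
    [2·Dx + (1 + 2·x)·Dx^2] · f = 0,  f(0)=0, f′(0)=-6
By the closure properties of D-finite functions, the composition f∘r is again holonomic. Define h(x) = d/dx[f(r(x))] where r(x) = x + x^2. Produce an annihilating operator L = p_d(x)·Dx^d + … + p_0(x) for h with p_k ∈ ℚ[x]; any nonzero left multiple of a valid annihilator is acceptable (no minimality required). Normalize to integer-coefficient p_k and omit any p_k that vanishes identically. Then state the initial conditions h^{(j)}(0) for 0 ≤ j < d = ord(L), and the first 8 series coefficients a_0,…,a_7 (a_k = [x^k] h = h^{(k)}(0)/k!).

L = (4·x + 4·x^2) + (1 + 4·x + 6·x^2 + 4·x^3)·Dx  (order 1).
h: a_k = -6, 0, 12, -24, 24, 0, -48, 96, …
ICs: h(0) = -6.

f: a_k = 0, -6, 6, -8, 12, -96/5, 32, -384/7, …
Change of var in L_f (x↦r) gives L₀.
Derive L from L₀ (diff closure).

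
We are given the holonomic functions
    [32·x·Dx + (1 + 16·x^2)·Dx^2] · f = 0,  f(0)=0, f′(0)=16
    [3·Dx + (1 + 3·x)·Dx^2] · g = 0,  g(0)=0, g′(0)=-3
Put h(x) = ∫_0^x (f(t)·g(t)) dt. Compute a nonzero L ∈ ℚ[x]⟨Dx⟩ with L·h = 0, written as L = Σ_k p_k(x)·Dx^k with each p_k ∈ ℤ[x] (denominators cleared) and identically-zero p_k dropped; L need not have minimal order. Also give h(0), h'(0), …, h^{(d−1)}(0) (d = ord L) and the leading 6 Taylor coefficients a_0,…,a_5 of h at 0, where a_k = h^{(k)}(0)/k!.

L = (15744 + 89280·x + 811008·x^2 + 5299200·x^3 + 13271040·x^4 + 17252352·x^5 + 21233664·x^7)·Dx^2 + (4258 + 91200·x + 775488·x^2 + 4635648·x^3 + 18247680·x^4 + 41140224·x^5 + 46448640·x^6 + 21233664·x^7 + 74317824·x^8)·Dx^3 + (492 + 12548·x + 131328·x^2 + 747968·x^3 + 3219456·x^4 + 10146816·x^5 + 21233664·x^6 + 24920064·x^7 + 21233664·x^8 + 42467328·x^9)·Dx^4 + (73 + 822·x + 6161·x^2 + 34944·x^3 + 151168·x^4 + 500736·x^5 + 1322496·x^6 + 2654208·x^7 + 3244032·x^8 + 3538944·x^9 + 5308416·x^10)·Dx^5  (order 5).
h: a_k = 0, 0, 0, -16, 18, 112/5, …
ICs: h(0) = 0, h′(0) = 0, h′′(0) = 0, h′′′(0) = -96, h′′′′(0) = 432.

f: a_k = 0, 16, 0, -256/3, 0, 4096/5, …
g: a_k = 0, -3, 9/2, -9, 81/4, -243/5, …
f·g: L₀ = L_f ⊗_s L_g, ord ≤ 2·2.
Integrate: L := L₀·Dx.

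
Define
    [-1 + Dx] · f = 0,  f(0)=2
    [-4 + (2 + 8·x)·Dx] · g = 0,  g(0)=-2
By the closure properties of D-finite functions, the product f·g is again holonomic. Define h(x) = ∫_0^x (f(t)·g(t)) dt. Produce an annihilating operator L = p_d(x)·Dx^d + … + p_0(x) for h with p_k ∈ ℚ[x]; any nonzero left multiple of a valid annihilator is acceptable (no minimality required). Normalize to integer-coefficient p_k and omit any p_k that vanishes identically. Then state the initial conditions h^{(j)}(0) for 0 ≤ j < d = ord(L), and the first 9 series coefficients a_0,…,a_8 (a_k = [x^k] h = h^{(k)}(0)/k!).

L = (-3 - 4·x)·Dx + (1 + 4·x)·Dx^2  (order 2).
h: a_k = 0, -4, -6, -2/3, -19/6, 53/10, -2371/180, 43487/1260, -323377/3360, …
ICs: h(0) = 0, h′(0) = -4.

f: a_k = 2, 2, 1, 1/3, 1/12, 1/60, 1/360, 1/2520, 1/20160, …
g: a_k = -2, -4, 4, -8, 20, -56, 168, -528, 1716, …
L₀ := L_f ⊗_s L_g (sym. prod.), ord ≤ 1.
Integrate: L := L₀·Dx.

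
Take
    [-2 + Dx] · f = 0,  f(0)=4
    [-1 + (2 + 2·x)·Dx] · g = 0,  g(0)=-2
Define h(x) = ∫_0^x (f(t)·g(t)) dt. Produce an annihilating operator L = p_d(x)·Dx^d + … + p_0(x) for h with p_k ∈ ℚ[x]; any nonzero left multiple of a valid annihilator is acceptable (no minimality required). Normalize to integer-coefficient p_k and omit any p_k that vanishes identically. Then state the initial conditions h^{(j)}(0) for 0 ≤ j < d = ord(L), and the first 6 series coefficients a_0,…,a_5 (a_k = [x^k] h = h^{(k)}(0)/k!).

f: a_k = 4, 8, 8, 16/3, 8/3, 16/15, …
g: a_k = -2, -1, 1/4, -1/8, 5/64, -7/128, …
L₀ := L_f ⊗_s L_g (sym. prod.), ord ≤ 1.
h=∫₀ˣh₀: take L = L₀·Dx.
L = (-5 - 4·x)·Dx + (2 + 2·x)·Dx^2  (order 2).
h: a_k = 0, -8, -10, -23/3, -103/24, -449/240, …
ICs: h(0) = 0, h′(0) = -8.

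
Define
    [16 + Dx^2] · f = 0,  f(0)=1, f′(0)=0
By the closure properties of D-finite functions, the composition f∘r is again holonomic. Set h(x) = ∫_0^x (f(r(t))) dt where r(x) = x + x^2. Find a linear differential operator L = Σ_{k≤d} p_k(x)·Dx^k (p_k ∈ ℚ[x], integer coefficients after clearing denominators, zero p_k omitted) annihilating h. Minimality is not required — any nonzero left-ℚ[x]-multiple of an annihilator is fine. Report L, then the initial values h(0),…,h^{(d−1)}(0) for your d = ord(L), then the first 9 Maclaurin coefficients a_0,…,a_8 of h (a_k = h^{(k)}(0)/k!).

L = (16 + 96·x + 192·x^2 + 128·x^3)·Dx - 2·Dx^2 + (1 + 2·x)·Dx^3  (order 3).
h: a_k = 0, 1, 0, -8/3, -4, 8/15, 64/9, 2624/315, 16/15, …
ICs: h(0) = 0, h′(0) = 1, h′′(0) = 0.

f: a_k = 1, 0, -8, 0, 32/3, 0, -256/45, 0, 512/315, …
L₀ from L_f via x↦r, Dx↦r'^{-1}Dx.
h=∫₀ˣh₀: take L = L₀·Dx.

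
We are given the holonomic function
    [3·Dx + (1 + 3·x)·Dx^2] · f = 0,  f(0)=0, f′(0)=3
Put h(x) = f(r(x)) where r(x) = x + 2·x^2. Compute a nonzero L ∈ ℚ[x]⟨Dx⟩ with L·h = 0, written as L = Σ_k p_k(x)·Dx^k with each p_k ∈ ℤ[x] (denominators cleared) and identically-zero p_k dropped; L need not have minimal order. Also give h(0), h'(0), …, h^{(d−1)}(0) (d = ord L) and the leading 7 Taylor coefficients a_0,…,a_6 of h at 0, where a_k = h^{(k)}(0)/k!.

L = (-1 + 12·x + 24·x^2)·Dx + (1 + 7·x + 18·x^2 + 24·x^3)·Dx^2  (order 2).
h: a_k = 0, 3, 3/2, -9, 63/4, -27/5, -99/2, …
ICs: h(0) = 0, h′(0) = 3.

f: a_k = 0, 3, -9/2, 9, -81/4, 243/5, -243/2, …
Substitute x→r, Dx→(1/r')Dx; clear ⇒ L₀.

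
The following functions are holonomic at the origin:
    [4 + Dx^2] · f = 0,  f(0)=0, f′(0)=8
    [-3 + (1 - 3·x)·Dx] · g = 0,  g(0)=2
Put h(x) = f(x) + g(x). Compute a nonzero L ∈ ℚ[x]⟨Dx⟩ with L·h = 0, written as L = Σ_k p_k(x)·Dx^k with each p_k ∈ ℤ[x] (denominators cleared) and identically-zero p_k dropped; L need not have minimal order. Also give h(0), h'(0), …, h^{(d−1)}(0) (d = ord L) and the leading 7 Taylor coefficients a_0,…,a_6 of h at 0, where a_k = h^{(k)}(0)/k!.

f: a_k = 0, 8, 0, -16/3, 0, 16/15, 0, …
g: a_k = 2, 6, 18, 54, 162, 486, 1458, …
L₀ := lclm(L_f,L_g); ord L₀ ≤ 2+1.
L = (-348 + 144·x - 216·x^2) + (44 - 180·x + 216·x^2 - 216·x^3)·Dx + (-87 + 36·x - 54·x^2)·Dx^2 + (11 - 45·x + 54·x^2 - 54·x^3)·Dx^3  (order 3).
h: a_k = 2, 14, 18, 146/3, 162, 7306/15, 1458, …
ICs: h(0) = 2, h′(0) = 14, h′′(0) = 36.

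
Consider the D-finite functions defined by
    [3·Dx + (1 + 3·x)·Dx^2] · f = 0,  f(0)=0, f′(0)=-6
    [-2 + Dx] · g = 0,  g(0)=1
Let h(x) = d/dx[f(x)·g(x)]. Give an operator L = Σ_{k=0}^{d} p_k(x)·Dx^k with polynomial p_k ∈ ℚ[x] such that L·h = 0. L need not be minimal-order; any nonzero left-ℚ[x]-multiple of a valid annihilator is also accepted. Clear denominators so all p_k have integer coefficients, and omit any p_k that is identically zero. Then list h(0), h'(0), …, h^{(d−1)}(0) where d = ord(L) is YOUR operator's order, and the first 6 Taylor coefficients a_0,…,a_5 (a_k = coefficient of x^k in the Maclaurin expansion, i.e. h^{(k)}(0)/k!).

f: a_k = 0, -6, 9, -18, 81/2, -486/5, …
g: a_k = 1, 2, 2, 4/3, 2/3, 4/15, …
h₀=f·g: eliminate ⇒ L₀, order ≤ 2·1.
h=h₀': d/dx-closure on L₀ ⇒ L.
L = (20 - 24·x + 72·x^2) + (-8 + 6·x - 72·x^2)·Dx + (-1 + 3·x + 18·x^2)·Dx^2  (order 2).
h: a_k = -6, -6, -36, 58, -221, 660, …
ICs: h(0) = -6, h′(0) = -6.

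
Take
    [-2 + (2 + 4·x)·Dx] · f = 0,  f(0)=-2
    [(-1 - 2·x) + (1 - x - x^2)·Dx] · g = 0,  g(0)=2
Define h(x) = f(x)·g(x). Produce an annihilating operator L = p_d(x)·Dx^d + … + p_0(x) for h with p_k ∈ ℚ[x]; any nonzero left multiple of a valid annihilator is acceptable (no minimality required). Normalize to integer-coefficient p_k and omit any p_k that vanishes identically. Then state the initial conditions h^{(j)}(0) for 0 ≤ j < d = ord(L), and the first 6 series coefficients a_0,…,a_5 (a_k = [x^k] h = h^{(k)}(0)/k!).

L = (2 + 3·x + 3·x^2) + (-1 - x + 3·x^2 + 2·x^3)·Dx  (order 1).
h: a_k = -4, -8, -10, -20, -55/2, -51, …
ICs: h(0) = -4.

f: a_k = -2, -2, 1, -1, 5/4, -7/4, …
g: a_k = 2, 2, 4, 6, 10, 16, …
L₀ := L_f ⊗_s L_g (sym. prod.), ord ≤ 1.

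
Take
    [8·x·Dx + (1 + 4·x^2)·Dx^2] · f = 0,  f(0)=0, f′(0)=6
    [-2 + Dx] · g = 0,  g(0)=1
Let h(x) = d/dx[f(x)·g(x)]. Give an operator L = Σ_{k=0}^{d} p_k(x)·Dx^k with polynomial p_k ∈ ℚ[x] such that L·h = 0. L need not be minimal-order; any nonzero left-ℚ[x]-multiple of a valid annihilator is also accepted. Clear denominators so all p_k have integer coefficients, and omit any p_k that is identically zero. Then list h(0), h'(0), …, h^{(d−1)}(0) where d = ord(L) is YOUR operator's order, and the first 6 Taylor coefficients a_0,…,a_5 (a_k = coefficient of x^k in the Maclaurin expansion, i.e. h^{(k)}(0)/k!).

f: a_k = 0, 6, 0, -8, 0, 96/5, …
g: a_k = 1, 2, 2, 4/3, 2/3, 4/15, …
L₀ := L_f ⊗_s L_g (sym. prod.), ord ≤ 2.
h₀' ⇒ L via d/dx closure of L₀.
L = (4 + 40·x - 48·x^2 + 32·x^3) + (-24·x + 32·x^2 - 32·x^3)·Dx + (-1 + 2·x - 4·x^2 + 8·x^3)·Dx^2  (order 2).
h: a_k = 6, 24, 12, -32, 36, 176, …
ICs: h(0) = 6, h′(0) = 24.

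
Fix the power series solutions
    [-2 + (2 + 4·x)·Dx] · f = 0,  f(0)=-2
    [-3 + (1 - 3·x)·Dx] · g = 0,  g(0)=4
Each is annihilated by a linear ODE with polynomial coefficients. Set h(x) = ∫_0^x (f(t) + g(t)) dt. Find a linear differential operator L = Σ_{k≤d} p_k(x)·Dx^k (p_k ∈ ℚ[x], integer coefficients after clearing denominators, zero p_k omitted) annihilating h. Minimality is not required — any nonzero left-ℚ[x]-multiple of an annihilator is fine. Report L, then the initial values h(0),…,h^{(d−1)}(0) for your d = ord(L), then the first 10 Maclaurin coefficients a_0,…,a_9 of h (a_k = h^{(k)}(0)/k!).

L = (21 + 27·x)·Dx + (-19 - 66·x - 81·x^2)·Dx^2 + (2 + 7·x - 21·x^2 - 54·x^3)·Dx^3  (order 3).
h: a_k = 0, 2, 5, 37/3, 107/4, 1301/20, 3881/24, 23349/56, 69951/64, 560015/192, …
ICs: h(0) = 0, h′(0) = 2, h′′(0) = 10.

f: a_k = -2, -2, 1, -1, 5/4, -7/4, 21/8, -33/8, 429/64, -715/64, …
g: a_k = 4, 12, 36, 108, 324, 972, 2916, 8748, 26244, 78732, …
Sum ⇒ L₀ = lclm(L_f,L_g) in ℚ(x)⟨Dx⟩.
h=∫₀ˣh₀: take L = L₀·Dx.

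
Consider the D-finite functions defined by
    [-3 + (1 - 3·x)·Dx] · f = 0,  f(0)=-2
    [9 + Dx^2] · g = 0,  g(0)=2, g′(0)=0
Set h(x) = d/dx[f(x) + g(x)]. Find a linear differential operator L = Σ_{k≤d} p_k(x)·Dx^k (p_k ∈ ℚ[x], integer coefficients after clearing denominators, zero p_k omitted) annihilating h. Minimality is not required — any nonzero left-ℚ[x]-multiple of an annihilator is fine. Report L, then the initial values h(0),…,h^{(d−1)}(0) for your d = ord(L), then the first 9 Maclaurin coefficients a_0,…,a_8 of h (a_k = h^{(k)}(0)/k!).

L = (702 - 324·x + 486·x^2) + (-63 + 243·x - 243·x^2 + 243·x^3)·Dx + (78 - 36·x + 54·x^2)·Dx^2 + (-7 + 27·x - 27·x^2 + 27·x^3)·Dx^3  (order 3).
h: a_k = -6, -54, -162, -621, -2430, -175203/20, -30618, -29392551/280, -354294, …
ICs: h(0) = -6, h′(0) = -54, h′′(0) = -324.

f: a_k = -2, -6, -18, -54, -162, -486, -1458, -4374, -13122, …
g: a_k = 2, 0, -9, 0, 27/4, 0, -81/40, 0, 729/2240, …
h₀=f+g: left-lcm gives L₀, ord ≤ 3.
Derive L from L₀ (diff closure).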